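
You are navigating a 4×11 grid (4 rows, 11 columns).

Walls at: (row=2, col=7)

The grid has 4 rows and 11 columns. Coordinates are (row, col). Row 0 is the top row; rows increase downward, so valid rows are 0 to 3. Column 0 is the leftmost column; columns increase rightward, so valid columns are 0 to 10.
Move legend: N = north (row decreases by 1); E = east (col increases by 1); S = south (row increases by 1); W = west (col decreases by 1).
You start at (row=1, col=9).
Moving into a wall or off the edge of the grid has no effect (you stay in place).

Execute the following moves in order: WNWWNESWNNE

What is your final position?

Start: (row=1, col=9)
  W (west): (row=1, col=9) -> (row=1, col=8)
  N (north): (row=1, col=8) -> (row=0, col=8)
  W (west): (row=0, col=8) -> (row=0, col=7)
  W (west): (row=0, col=7) -> (row=0, col=6)
  N (north): blocked, stay at (row=0, col=6)
  E (east): (row=0, col=6) -> (row=0, col=7)
  S (south): (row=0, col=7) -> (row=1, col=7)
  W (west): (row=1, col=7) -> (row=1, col=6)
  N (north): (row=1, col=6) -> (row=0, col=6)
  N (north): blocked, stay at (row=0, col=6)
  E (east): (row=0, col=6) -> (row=0, col=7)
Final: (row=0, col=7)

Answer: Final position: (row=0, col=7)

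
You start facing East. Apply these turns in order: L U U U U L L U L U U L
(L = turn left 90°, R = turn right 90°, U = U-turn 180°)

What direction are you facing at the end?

Answer: Final heading: South

Derivation:
Start: East
  L (left (90° counter-clockwise)) -> North
  U (U-turn (180°)) -> South
  U (U-turn (180°)) -> North
  U (U-turn (180°)) -> South
  U (U-turn (180°)) -> North
  L (left (90° counter-clockwise)) -> West
  L (left (90° counter-clockwise)) -> South
  U (U-turn (180°)) -> North
  L (left (90° counter-clockwise)) -> West
  U (U-turn (180°)) -> East
  U (U-turn (180°)) -> West
  L (left (90° counter-clockwise)) -> South
Final: South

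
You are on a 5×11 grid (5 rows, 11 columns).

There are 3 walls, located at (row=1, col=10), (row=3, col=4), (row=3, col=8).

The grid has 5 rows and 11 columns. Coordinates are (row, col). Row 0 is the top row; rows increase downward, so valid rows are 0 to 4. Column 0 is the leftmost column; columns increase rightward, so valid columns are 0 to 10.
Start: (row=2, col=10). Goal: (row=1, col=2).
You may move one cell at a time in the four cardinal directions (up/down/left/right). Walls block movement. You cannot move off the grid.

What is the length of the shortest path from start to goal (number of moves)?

Answer: Shortest path length: 9

Derivation:
BFS from (row=2, col=10) until reaching (row=1, col=2):
  Distance 0: (row=2, col=10)
  Distance 1: (row=2, col=9), (row=3, col=10)
  Distance 2: (row=1, col=9), (row=2, col=8), (row=3, col=9), (row=4, col=10)
  Distance 3: (row=0, col=9), (row=1, col=8), (row=2, col=7), (row=4, col=9)
  Distance 4: (row=0, col=8), (row=0, col=10), (row=1, col=7), (row=2, col=6), (row=3, col=7), (row=4, col=8)
  Distance 5: (row=0, col=7), (row=1, col=6), (row=2, col=5), (row=3, col=6), (row=4, col=7)
  Distance 6: (row=0, col=6), (row=1, col=5), (row=2, col=4), (row=3, col=5), (row=4, col=6)
  Distance 7: (row=0, col=5), (row=1, col=4), (row=2, col=3), (row=4, col=5)
  Distance 8: (row=0, col=4), (row=1, col=3), (row=2, col=2), (row=3, col=3), (row=4, col=4)
  Distance 9: (row=0, col=3), (row=1, col=2), (row=2, col=1), (row=3, col=2), (row=4, col=3)  <- goal reached here
One shortest path (9 moves): (row=2, col=10) -> (row=2, col=9) -> (row=2, col=8) -> (row=2, col=7) -> (row=2, col=6) -> (row=2, col=5) -> (row=2, col=4) -> (row=2, col=3) -> (row=2, col=2) -> (row=1, col=2)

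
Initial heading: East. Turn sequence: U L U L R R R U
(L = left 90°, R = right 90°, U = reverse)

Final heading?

Answer: Final heading: North

Derivation:
Start: East
  U (U-turn (180°)) -> West
  L (left (90° counter-clockwise)) -> South
  U (U-turn (180°)) -> North
  L (left (90° counter-clockwise)) -> West
  R (right (90° clockwise)) -> North
  R (right (90° clockwise)) -> East
  R (right (90° clockwise)) -> South
  U (U-turn (180°)) -> North
Final: North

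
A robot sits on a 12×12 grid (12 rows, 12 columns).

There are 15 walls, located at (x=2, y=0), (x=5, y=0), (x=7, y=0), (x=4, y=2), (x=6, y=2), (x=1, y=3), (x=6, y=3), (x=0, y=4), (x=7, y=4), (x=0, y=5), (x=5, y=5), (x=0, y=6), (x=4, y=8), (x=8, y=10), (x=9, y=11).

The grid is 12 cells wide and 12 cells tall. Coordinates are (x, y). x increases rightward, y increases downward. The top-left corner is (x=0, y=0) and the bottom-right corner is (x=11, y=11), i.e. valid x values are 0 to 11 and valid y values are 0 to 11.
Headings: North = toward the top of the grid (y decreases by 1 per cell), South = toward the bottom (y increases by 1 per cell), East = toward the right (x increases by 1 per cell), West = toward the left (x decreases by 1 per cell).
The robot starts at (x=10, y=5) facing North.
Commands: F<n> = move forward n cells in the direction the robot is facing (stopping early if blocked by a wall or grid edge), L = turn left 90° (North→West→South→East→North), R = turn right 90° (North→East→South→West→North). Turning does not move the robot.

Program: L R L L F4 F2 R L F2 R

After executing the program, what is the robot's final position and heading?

Start: (x=10, y=5), facing North
  L: turn left, now facing West
  R: turn right, now facing North
  L: turn left, now facing West
  L: turn left, now facing South
  F4: move forward 4, now at (x=10, y=9)
  F2: move forward 2, now at (x=10, y=11)
  R: turn right, now facing West
  L: turn left, now facing South
  F2: move forward 0/2 (blocked), now at (x=10, y=11)
  R: turn right, now facing West
Final: (x=10, y=11), facing West

Answer: Final position: (x=10, y=11), facing West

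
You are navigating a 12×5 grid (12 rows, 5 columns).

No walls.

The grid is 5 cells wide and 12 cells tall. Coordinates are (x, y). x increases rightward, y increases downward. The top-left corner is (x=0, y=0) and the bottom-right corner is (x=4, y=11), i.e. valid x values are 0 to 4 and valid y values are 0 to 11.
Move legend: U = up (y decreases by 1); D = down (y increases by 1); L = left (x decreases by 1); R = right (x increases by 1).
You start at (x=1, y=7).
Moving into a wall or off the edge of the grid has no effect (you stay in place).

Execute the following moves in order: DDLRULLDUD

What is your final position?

Answer: Final position: (x=0, y=9)

Derivation:
Start: (x=1, y=7)
  D (down): (x=1, y=7) -> (x=1, y=8)
  D (down): (x=1, y=8) -> (x=1, y=9)
  L (left): (x=1, y=9) -> (x=0, y=9)
  R (right): (x=0, y=9) -> (x=1, y=9)
  U (up): (x=1, y=9) -> (x=1, y=8)
  L (left): (x=1, y=8) -> (x=0, y=8)
  L (left): blocked, stay at (x=0, y=8)
  D (down): (x=0, y=8) -> (x=0, y=9)
  U (up): (x=0, y=9) -> (x=0, y=8)
  D (down): (x=0, y=8) -> (x=0, y=9)
Final: (x=0, y=9)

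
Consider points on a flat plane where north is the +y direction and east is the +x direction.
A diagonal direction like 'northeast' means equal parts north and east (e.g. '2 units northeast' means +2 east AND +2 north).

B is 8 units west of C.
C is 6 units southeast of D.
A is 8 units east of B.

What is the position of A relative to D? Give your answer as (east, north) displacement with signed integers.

Place D at the origin (east=0, north=0).
  C is 6 units southeast of D: delta (east=+6, north=-6); C at (east=6, north=-6).
  B is 8 units west of C: delta (east=-8, north=+0); B at (east=-2, north=-6).
  A is 8 units east of B: delta (east=+8, north=+0); A at (east=6, north=-6).
Therefore A relative to D: (east=6, north=-6).

Answer: A is at (east=6, north=-6) relative to D.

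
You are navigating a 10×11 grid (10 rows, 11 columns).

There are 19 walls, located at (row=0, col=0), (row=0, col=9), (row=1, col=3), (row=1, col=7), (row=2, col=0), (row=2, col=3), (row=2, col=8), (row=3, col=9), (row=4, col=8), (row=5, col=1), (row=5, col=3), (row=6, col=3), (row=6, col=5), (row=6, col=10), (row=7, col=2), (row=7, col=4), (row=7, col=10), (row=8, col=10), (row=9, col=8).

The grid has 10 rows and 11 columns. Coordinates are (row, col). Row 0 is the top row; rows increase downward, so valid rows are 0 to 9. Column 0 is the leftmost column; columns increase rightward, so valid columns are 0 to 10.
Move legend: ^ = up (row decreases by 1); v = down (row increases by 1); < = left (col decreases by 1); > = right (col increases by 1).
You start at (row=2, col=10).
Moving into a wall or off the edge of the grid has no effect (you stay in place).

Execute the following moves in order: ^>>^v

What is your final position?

Answer: Final position: (row=1, col=10)

Derivation:
Start: (row=2, col=10)
  ^ (up): (row=2, col=10) -> (row=1, col=10)
  > (right): blocked, stay at (row=1, col=10)
  > (right): blocked, stay at (row=1, col=10)
  ^ (up): (row=1, col=10) -> (row=0, col=10)
  v (down): (row=0, col=10) -> (row=1, col=10)
Final: (row=1, col=10)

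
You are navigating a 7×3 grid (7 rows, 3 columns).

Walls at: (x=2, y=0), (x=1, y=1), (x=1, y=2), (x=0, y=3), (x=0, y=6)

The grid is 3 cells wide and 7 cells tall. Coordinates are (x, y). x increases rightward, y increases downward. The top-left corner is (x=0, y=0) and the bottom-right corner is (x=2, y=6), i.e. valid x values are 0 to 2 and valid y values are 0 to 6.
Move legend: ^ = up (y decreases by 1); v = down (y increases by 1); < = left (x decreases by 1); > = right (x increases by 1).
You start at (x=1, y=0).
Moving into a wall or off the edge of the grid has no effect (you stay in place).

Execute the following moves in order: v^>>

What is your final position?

Answer: Final position: (x=1, y=0)

Derivation:
Start: (x=1, y=0)
  v (down): blocked, stay at (x=1, y=0)
  ^ (up): blocked, stay at (x=1, y=0)
  > (right): blocked, stay at (x=1, y=0)
  > (right): blocked, stay at (x=1, y=0)
Final: (x=1, y=0)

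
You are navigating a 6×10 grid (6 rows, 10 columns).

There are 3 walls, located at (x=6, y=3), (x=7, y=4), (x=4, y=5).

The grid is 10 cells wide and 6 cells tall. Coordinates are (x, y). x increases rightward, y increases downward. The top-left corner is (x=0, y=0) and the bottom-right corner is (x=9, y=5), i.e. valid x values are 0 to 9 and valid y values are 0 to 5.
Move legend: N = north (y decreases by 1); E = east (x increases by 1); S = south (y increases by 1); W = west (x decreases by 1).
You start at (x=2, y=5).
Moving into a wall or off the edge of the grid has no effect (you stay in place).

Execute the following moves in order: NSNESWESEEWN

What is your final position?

Start: (x=2, y=5)
  N (north): (x=2, y=5) -> (x=2, y=4)
  S (south): (x=2, y=4) -> (x=2, y=5)
  N (north): (x=2, y=5) -> (x=2, y=4)
  E (east): (x=2, y=4) -> (x=3, y=4)
  S (south): (x=3, y=4) -> (x=3, y=5)
  W (west): (x=3, y=5) -> (x=2, y=5)
  E (east): (x=2, y=5) -> (x=3, y=5)
  S (south): blocked, stay at (x=3, y=5)
  E (east): blocked, stay at (x=3, y=5)
  E (east): blocked, stay at (x=3, y=5)
  W (west): (x=3, y=5) -> (x=2, y=5)
  N (north): (x=2, y=5) -> (x=2, y=4)
Final: (x=2, y=4)

Answer: Final position: (x=2, y=4)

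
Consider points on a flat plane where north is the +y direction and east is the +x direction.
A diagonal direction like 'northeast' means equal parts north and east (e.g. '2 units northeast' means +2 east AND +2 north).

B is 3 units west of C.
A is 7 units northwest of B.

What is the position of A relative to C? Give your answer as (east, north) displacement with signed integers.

Answer: A is at (east=-10, north=7) relative to C.

Derivation:
Place C at the origin (east=0, north=0).
  B is 3 units west of C: delta (east=-3, north=+0); B at (east=-3, north=0).
  A is 7 units northwest of B: delta (east=-7, north=+7); A at (east=-10, north=7).
Therefore A relative to C: (east=-10, north=7).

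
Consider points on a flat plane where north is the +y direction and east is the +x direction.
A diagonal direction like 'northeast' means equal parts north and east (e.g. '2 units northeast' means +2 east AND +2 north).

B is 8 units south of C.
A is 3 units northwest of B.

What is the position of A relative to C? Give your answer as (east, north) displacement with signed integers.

Place C at the origin (east=0, north=0).
  B is 8 units south of C: delta (east=+0, north=-8); B at (east=0, north=-8).
  A is 3 units northwest of B: delta (east=-3, north=+3); A at (east=-3, north=-5).
Therefore A relative to C: (east=-3, north=-5).

Answer: A is at (east=-3, north=-5) relative to C.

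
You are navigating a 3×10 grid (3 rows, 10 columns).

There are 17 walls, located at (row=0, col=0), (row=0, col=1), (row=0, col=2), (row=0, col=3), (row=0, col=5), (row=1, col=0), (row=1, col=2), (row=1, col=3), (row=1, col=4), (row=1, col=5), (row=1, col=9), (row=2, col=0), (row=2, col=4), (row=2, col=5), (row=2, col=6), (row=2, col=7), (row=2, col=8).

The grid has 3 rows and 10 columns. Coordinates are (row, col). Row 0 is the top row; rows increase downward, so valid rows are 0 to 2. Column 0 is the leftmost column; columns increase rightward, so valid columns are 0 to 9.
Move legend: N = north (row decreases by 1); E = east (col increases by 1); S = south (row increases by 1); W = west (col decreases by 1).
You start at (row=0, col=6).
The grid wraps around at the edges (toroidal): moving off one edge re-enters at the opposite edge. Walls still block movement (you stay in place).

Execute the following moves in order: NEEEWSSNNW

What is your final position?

Answer: Final position: (row=0, col=7)

Derivation:
Start: (row=0, col=6)
  N (north): blocked, stay at (row=0, col=6)
  E (east): (row=0, col=6) -> (row=0, col=7)
  E (east): (row=0, col=7) -> (row=0, col=8)
  E (east): (row=0, col=8) -> (row=0, col=9)
  W (west): (row=0, col=9) -> (row=0, col=8)
  S (south): (row=0, col=8) -> (row=1, col=8)
  S (south): blocked, stay at (row=1, col=8)
  N (north): (row=1, col=8) -> (row=0, col=8)
  N (north): blocked, stay at (row=0, col=8)
  W (west): (row=0, col=8) -> (row=0, col=7)
Final: (row=0, col=7)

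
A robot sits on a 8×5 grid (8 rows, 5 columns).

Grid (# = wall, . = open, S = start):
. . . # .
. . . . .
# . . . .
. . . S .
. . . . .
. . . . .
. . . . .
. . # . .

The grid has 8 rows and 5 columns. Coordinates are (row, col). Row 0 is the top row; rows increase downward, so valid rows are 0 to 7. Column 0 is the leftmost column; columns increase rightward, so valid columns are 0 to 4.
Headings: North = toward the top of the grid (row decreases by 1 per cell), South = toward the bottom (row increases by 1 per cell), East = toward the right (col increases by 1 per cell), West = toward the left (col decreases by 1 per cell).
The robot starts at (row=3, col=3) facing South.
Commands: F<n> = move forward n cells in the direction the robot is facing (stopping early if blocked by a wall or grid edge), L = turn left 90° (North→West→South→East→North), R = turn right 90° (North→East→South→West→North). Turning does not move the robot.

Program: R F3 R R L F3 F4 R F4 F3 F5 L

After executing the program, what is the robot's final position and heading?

Start: (row=3, col=3), facing South
  R: turn right, now facing West
  F3: move forward 3, now at (row=3, col=0)
  R: turn right, now facing North
  R: turn right, now facing East
  L: turn left, now facing North
  F3: move forward 0/3 (blocked), now at (row=3, col=0)
  F4: move forward 0/4 (blocked), now at (row=3, col=0)
  R: turn right, now facing East
  F4: move forward 4, now at (row=3, col=4)
  F3: move forward 0/3 (blocked), now at (row=3, col=4)
  F5: move forward 0/5 (blocked), now at (row=3, col=4)
  L: turn left, now facing North
Final: (row=3, col=4), facing North

Answer: Final position: (row=3, col=4), facing North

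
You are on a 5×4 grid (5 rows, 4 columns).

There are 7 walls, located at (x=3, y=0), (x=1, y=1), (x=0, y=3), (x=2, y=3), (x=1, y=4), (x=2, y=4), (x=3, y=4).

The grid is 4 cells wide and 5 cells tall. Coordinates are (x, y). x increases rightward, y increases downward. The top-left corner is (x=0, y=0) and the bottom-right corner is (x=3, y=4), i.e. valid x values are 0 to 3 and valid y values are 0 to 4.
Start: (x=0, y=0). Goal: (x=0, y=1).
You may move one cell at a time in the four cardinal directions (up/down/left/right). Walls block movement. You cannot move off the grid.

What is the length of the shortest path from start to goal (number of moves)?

BFS from (x=0, y=0) until reaching (x=0, y=1):
  Distance 0: (x=0, y=0)
  Distance 1: (x=1, y=0), (x=0, y=1)  <- goal reached here
One shortest path (1 moves): (x=0, y=0) -> (x=0, y=1)

Answer: Shortest path length: 1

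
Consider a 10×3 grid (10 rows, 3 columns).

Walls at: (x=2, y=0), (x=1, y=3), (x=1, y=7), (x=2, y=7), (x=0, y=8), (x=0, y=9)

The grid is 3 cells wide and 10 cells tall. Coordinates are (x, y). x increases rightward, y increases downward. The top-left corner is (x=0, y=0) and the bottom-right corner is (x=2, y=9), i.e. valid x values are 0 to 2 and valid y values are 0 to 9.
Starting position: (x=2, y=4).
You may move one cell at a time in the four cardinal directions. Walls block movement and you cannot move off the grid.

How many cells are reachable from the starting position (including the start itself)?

Answer: Reachable cells: 20

Derivation:
BFS flood-fill from (x=2, y=4):
  Distance 0: (x=2, y=4)
  Distance 1: (x=2, y=3), (x=1, y=4), (x=2, y=5)
  Distance 2: (x=2, y=2), (x=0, y=4), (x=1, y=5), (x=2, y=6)
  Distance 3: (x=2, y=1), (x=1, y=2), (x=0, y=3), (x=0, y=5), (x=1, y=6)
  Distance 4: (x=1, y=1), (x=0, y=2), (x=0, y=6)
  Distance 5: (x=1, y=0), (x=0, y=1), (x=0, y=7)
  Distance 6: (x=0, y=0)
Total reachable: 20 (grid has 24 open cells total)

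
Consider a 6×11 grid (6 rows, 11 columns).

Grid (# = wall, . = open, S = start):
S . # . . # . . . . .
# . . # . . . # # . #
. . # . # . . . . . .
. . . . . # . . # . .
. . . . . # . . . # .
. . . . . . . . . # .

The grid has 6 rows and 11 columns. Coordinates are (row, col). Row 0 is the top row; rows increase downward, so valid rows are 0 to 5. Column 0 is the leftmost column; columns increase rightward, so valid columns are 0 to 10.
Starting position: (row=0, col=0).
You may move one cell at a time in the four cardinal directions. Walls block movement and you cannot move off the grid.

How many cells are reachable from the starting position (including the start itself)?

BFS flood-fill from (row=0, col=0):
  Distance 0: (row=0, col=0)
  Distance 1: (row=0, col=1)
  Distance 2: (row=1, col=1)
  Distance 3: (row=1, col=2), (row=2, col=1)
  Distance 4: (row=2, col=0), (row=3, col=1)
  Distance 5: (row=3, col=0), (row=3, col=2), (row=4, col=1)
  Distance 6: (row=3, col=3), (row=4, col=0), (row=4, col=2), (row=5, col=1)
  Distance 7: (row=2, col=3), (row=3, col=4), (row=4, col=3), (row=5, col=0), (row=5, col=2)
  Distance 8: (row=4, col=4), (row=5, col=3)
  Distance 9: (row=5, col=4)
  Distance 10: (row=5, col=5)
  Distance 11: (row=5, col=6)
  Distance 12: (row=4, col=6), (row=5, col=7)
  Distance 13: (row=3, col=6), (row=4, col=7), (row=5, col=8)
  Distance 14: (row=2, col=6), (row=3, col=7), (row=4, col=8)
  Distance 15: (row=1, col=6), (row=2, col=5), (row=2, col=7)
  Distance 16: (row=0, col=6), (row=1, col=5), (row=2, col=8)
  Distance 17: (row=0, col=7), (row=1, col=4), (row=2, col=9)
  Distance 18: (row=0, col=4), (row=0, col=8), (row=1, col=9), (row=2, col=10), (row=3, col=9)
  Distance 19: (row=0, col=3), (row=0, col=9), (row=3, col=10)
  Distance 20: (row=0, col=10), (row=4, col=10)
  Distance 21: (row=5, col=10)
Total reachable: 52 (grid has 52 open cells total)

Answer: Reachable cells: 52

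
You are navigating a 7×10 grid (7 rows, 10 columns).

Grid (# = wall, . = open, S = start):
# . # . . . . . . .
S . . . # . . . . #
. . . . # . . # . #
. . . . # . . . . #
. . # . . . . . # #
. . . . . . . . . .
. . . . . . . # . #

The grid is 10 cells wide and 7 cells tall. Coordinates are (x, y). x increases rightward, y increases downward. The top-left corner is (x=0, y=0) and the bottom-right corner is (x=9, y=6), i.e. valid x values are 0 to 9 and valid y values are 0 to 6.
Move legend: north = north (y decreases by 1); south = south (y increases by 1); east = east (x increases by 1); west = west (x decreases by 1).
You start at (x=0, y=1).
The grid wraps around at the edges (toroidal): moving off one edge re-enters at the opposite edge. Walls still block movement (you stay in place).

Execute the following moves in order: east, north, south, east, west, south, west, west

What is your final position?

Start: (x=0, y=1)
  east (east): (x=0, y=1) -> (x=1, y=1)
  north (north): (x=1, y=1) -> (x=1, y=0)
  south (south): (x=1, y=0) -> (x=1, y=1)
  east (east): (x=1, y=1) -> (x=2, y=1)
  west (west): (x=2, y=1) -> (x=1, y=1)
  south (south): (x=1, y=1) -> (x=1, y=2)
  west (west): (x=1, y=2) -> (x=0, y=2)
  west (west): blocked, stay at (x=0, y=2)
Final: (x=0, y=2)

Answer: Final position: (x=0, y=2)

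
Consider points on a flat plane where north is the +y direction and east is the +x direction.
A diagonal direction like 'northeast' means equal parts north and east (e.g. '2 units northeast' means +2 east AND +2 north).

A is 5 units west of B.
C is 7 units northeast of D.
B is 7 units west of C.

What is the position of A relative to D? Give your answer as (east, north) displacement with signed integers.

Place D at the origin (east=0, north=0).
  C is 7 units northeast of D: delta (east=+7, north=+7); C at (east=7, north=7).
  B is 7 units west of C: delta (east=-7, north=+0); B at (east=0, north=7).
  A is 5 units west of B: delta (east=-5, north=+0); A at (east=-5, north=7).
Therefore A relative to D: (east=-5, north=7).

Answer: A is at (east=-5, north=7) relative to D.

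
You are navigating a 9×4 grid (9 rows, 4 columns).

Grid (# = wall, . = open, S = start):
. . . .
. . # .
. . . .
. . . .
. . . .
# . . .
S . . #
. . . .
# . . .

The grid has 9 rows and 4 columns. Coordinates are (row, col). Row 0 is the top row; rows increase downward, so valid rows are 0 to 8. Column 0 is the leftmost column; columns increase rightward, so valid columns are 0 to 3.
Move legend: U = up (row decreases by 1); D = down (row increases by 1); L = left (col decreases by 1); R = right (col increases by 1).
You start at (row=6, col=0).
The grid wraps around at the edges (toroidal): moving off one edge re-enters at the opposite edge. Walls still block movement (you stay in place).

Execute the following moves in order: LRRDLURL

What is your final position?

Answer: Final position: (row=6, col=1)

Derivation:
Start: (row=6, col=0)
  L (left): blocked, stay at (row=6, col=0)
  R (right): (row=6, col=0) -> (row=6, col=1)
  R (right): (row=6, col=1) -> (row=6, col=2)
  D (down): (row=6, col=2) -> (row=7, col=2)
  L (left): (row=7, col=2) -> (row=7, col=1)
  U (up): (row=7, col=1) -> (row=6, col=1)
  R (right): (row=6, col=1) -> (row=6, col=2)
  L (left): (row=6, col=2) -> (row=6, col=1)
Final: (row=6, col=1)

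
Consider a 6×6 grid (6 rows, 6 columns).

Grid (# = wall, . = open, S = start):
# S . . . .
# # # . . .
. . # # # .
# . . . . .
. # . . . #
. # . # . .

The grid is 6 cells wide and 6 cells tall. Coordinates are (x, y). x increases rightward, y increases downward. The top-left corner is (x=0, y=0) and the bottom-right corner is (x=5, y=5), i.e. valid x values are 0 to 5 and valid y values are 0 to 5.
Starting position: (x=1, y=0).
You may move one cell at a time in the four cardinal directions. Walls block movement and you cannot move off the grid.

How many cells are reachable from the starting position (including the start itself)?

BFS flood-fill from (x=1, y=0):
  Distance 0: (x=1, y=0)
  Distance 1: (x=2, y=0)
  Distance 2: (x=3, y=0)
  Distance 3: (x=4, y=0), (x=3, y=1)
  Distance 4: (x=5, y=0), (x=4, y=1)
  Distance 5: (x=5, y=1)
  Distance 6: (x=5, y=2)
  Distance 7: (x=5, y=3)
  Distance 8: (x=4, y=3)
  Distance 9: (x=3, y=3), (x=4, y=4)
  Distance 10: (x=2, y=3), (x=3, y=4), (x=4, y=5)
  Distance 11: (x=1, y=3), (x=2, y=4), (x=5, y=5)
  Distance 12: (x=1, y=2), (x=2, y=5)
  Distance 13: (x=0, y=2)
Total reachable: 22 (grid has 24 open cells total)

Answer: Reachable cells: 22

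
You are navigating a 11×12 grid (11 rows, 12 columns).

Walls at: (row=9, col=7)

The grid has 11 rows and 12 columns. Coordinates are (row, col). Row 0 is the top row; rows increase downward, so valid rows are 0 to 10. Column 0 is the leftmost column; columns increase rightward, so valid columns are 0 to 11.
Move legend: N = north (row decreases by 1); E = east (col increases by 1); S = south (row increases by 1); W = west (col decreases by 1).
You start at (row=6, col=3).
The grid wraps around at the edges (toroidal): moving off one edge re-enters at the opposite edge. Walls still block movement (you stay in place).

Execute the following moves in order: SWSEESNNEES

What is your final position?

Answer: Final position: (row=8, col=6)

Derivation:
Start: (row=6, col=3)
  S (south): (row=6, col=3) -> (row=7, col=3)
  W (west): (row=7, col=3) -> (row=7, col=2)
  S (south): (row=7, col=2) -> (row=8, col=2)
  E (east): (row=8, col=2) -> (row=8, col=3)
  E (east): (row=8, col=3) -> (row=8, col=4)
  S (south): (row=8, col=4) -> (row=9, col=4)
  N (north): (row=9, col=4) -> (row=8, col=4)
  N (north): (row=8, col=4) -> (row=7, col=4)
  E (east): (row=7, col=4) -> (row=7, col=5)
  E (east): (row=7, col=5) -> (row=7, col=6)
  S (south): (row=7, col=6) -> (row=8, col=6)
Final: (row=8, col=6)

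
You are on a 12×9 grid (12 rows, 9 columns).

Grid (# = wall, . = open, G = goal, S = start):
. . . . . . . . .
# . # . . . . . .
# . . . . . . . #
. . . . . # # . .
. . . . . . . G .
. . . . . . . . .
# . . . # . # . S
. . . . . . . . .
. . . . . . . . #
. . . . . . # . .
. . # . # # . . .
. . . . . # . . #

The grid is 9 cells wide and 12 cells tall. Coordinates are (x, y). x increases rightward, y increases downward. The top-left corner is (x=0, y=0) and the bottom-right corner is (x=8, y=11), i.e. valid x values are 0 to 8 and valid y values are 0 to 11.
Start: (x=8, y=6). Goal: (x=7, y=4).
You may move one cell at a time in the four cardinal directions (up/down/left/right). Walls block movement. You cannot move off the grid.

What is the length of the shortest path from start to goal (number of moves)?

Answer: Shortest path length: 3

Derivation:
BFS from (x=8, y=6) until reaching (x=7, y=4):
  Distance 0: (x=8, y=6)
  Distance 1: (x=8, y=5), (x=7, y=6), (x=8, y=7)
  Distance 2: (x=8, y=4), (x=7, y=5), (x=7, y=7)
  Distance 3: (x=8, y=3), (x=7, y=4), (x=6, y=5), (x=6, y=7), (x=7, y=8)  <- goal reached here
One shortest path (3 moves): (x=8, y=6) -> (x=7, y=6) -> (x=7, y=5) -> (x=7, y=4)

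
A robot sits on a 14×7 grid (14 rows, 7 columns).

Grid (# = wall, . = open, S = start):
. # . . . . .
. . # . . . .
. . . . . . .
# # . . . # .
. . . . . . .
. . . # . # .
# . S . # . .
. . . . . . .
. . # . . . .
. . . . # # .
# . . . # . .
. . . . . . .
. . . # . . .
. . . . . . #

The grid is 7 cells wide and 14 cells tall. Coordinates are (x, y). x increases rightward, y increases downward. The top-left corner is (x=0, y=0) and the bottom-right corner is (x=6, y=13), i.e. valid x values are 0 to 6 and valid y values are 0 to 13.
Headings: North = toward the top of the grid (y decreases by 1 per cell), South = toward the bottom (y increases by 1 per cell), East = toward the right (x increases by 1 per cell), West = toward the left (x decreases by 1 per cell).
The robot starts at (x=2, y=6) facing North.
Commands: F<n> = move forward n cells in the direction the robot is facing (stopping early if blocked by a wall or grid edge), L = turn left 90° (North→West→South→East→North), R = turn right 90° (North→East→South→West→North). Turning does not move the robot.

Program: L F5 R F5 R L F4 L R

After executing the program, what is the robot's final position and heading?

Start: (x=2, y=6), facing North
  L: turn left, now facing West
  F5: move forward 1/5 (blocked), now at (x=1, y=6)
  R: turn right, now facing North
  F5: move forward 2/5 (blocked), now at (x=1, y=4)
  R: turn right, now facing East
  L: turn left, now facing North
  F4: move forward 0/4 (blocked), now at (x=1, y=4)
  L: turn left, now facing West
  R: turn right, now facing North
Final: (x=1, y=4), facing North

Answer: Final position: (x=1, y=4), facing North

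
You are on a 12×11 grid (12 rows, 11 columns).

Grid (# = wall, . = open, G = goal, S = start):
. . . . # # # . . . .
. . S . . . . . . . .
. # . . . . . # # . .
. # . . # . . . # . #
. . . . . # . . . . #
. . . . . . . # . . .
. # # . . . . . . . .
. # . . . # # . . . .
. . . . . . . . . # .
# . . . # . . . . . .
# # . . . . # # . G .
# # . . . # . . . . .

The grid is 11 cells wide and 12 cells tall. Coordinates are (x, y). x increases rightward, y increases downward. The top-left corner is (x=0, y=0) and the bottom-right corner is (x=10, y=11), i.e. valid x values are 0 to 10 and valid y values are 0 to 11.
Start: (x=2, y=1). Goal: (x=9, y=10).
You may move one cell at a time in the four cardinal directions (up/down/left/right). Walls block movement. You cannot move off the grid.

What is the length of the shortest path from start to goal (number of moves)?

BFS from (x=2, y=1) until reaching (x=9, y=10):
  Distance 0: (x=2, y=1)
  Distance 1: (x=2, y=0), (x=1, y=1), (x=3, y=1), (x=2, y=2)
  Distance 2: (x=1, y=0), (x=3, y=0), (x=0, y=1), (x=4, y=1), (x=3, y=2), (x=2, y=3)
  Distance 3: (x=0, y=0), (x=5, y=1), (x=0, y=2), (x=4, y=2), (x=3, y=3), (x=2, y=4)
  Distance 4: (x=6, y=1), (x=5, y=2), (x=0, y=3), (x=1, y=4), (x=3, y=4), (x=2, y=5)
  Distance 5: (x=7, y=1), (x=6, y=2), (x=5, y=3), (x=0, y=4), (x=4, y=4), (x=1, y=5), (x=3, y=5)
  Distance 6: (x=7, y=0), (x=8, y=1), (x=6, y=3), (x=0, y=5), (x=4, y=5), (x=3, y=6)
  Distance 7: (x=8, y=0), (x=9, y=1), (x=7, y=3), (x=6, y=4), (x=5, y=5), (x=0, y=6), (x=4, y=6), (x=3, y=7)
  Distance 8: (x=9, y=0), (x=10, y=1), (x=9, y=2), (x=7, y=4), (x=6, y=5), (x=5, y=6), (x=0, y=7), (x=2, y=7), (x=4, y=7), (x=3, y=8)
  Distance 9: (x=10, y=0), (x=10, y=2), (x=9, y=3), (x=8, y=4), (x=6, y=6), (x=0, y=8), (x=2, y=8), (x=4, y=8), (x=3, y=9)
  Distance 10: (x=9, y=4), (x=8, y=5), (x=7, y=6), (x=1, y=8), (x=5, y=8), (x=2, y=9), (x=3, y=10)
  Distance 11: (x=9, y=5), (x=8, y=6), (x=7, y=7), (x=6, y=8), (x=1, y=9), (x=5, y=9), (x=2, y=10), (x=4, y=10), (x=3, y=11)
  Distance 12: (x=10, y=5), (x=9, y=6), (x=8, y=7), (x=7, y=8), (x=6, y=9), (x=5, y=10), (x=2, y=11), (x=4, y=11)
  Distance 13: (x=10, y=6), (x=9, y=7), (x=8, y=8), (x=7, y=9)
  Distance 14: (x=10, y=7), (x=8, y=9)
  Distance 15: (x=10, y=8), (x=9, y=9), (x=8, y=10)
  Distance 16: (x=10, y=9), (x=9, y=10), (x=8, y=11)  <- goal reached here
One shortest path (16 moves): (x=2, y=1) -> (x=3, y=1) -> (x=4, y=1) -> (x=5, y=1) -> (x=6, y=1) -> (x=6, y=2) -> (x=6, y=3) -> (x=7, y=3) -> (x=7, y=4) -> (x=8, y=4) -> (x=8, y=5) -> (x=8, y=6) -> (x=8, y=7) -> (x=8, y=8) -> (x=8, y=9) -> (x=9, y=9) -> (x=9, y=10)

Answer: Shortest path length: 16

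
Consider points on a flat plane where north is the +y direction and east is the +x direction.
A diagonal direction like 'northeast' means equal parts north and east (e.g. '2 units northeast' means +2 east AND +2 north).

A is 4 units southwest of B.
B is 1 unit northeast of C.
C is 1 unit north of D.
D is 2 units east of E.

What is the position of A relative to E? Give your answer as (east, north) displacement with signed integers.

Answer: A is at (east=-1, north=-2) relative to E.

Derivation:
Place E at the origin (east=0, north=0).
  D is 2 units east of E: delta (east=+2, north=+0); D at (east=2, north=0).
  C is 1 unit north of D: delta (east=+0, north=+1); C at (east=2, north=1).
  B is 1 unit northeast of C: delta (east=+1, north=+1); B at (east=3, north=2).
  A is 4 units southwest of B: delta (east=-4, north=-4); A at (east=-1, north=-2).
Therefore A relative to E: (east=-1, north=-2).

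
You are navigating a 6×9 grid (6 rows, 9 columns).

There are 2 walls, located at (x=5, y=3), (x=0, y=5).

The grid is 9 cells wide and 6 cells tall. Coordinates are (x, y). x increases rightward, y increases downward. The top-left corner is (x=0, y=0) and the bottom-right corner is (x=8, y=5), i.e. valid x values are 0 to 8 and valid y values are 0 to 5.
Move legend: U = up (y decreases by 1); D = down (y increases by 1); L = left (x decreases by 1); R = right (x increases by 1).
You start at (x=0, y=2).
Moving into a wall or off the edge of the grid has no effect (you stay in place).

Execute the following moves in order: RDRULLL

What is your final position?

Answer: Final position: (x=0, y=2)

Derivation:
Start: (x=0, y=2)
  R (right): (x=0, y=2) -> (x=1, y=2)
  D (down): (x=1, y=2) -> (x=1, y=3)
  R (right): (x=1, y=3) -> (x=2, y=3)
  U (up): (x=2, y=3) -> (x=2, y=2)
  L (left): (x=2, y=2) -> (x=1, y=2)
  L (left): (x=1, y=2) -> (x=0, y=2)
  L (left): blocked, stay at (x=0, y=2)
Final: (x=0, y=2)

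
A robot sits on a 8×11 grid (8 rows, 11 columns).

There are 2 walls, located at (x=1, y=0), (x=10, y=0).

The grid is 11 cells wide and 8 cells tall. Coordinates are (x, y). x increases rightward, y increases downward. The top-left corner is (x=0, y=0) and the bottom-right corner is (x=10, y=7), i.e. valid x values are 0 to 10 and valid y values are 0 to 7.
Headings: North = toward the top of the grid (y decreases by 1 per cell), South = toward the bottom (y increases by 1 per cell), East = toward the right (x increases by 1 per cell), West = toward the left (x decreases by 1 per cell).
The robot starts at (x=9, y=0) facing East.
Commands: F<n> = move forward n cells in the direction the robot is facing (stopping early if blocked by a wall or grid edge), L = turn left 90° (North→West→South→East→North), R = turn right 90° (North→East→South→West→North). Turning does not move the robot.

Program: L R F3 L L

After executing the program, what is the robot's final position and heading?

Answer: Final position: (x=9, y=0), facing West

Derivation:
Start: (x=9, y=0), facing East
  L: turn left, now facing North
  R: turn right, now facing East
  F3: move forward 0/3 (blocked), now at (x=9, y=0)
  L: turn left, now facing North
  L: turn left, now facing West
Final: (x=9, y=0), facing West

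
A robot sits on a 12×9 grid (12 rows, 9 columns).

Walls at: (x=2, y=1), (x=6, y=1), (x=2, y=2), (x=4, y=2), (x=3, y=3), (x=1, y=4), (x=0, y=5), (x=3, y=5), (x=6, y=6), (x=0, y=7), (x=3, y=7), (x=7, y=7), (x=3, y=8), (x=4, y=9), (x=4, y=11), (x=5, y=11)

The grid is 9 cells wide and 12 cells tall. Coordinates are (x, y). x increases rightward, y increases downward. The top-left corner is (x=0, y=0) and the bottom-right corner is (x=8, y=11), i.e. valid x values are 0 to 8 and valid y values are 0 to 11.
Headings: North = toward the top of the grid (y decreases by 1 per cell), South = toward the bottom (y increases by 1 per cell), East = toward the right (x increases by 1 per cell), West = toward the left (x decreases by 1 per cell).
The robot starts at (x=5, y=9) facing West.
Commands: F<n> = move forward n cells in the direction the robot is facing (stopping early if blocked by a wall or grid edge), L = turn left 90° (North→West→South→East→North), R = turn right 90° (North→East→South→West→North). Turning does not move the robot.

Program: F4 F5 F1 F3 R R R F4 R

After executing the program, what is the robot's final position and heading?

Answer: Final position: (x=5, y=10), facing West

Derivation:
Start: (x=5, y=9), facing West
  F4: move forward 0/4 (blocked), now at (x=5, y=9)
  F5: move forward 0/5 (blocked), now at (x=5, y=9)
  F1: move forward 0/1 (blocked), now at (x=5, y=9)
  F3: move forward 0/3 (blocked), now at (x=5, y=9)
  R: turn right, now facing North
  R: turn right, now facing East
  R: turn right, now facing South
  F4: move forward 1/4 (blocked), now at (x=5, y=10)
  R: turn right, now facing West
Final: (x=5, y=10), facing West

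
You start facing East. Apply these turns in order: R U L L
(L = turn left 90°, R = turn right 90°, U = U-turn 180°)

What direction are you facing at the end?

Start: East
  R (right (90° clockwise)) -> South
  U (U-turn (180°)) -> North
  L (left (90° counter-clockwise)) -> West
  L (left (90° counter-clockwise)) -> South
Final: South

Answer: Final heading: South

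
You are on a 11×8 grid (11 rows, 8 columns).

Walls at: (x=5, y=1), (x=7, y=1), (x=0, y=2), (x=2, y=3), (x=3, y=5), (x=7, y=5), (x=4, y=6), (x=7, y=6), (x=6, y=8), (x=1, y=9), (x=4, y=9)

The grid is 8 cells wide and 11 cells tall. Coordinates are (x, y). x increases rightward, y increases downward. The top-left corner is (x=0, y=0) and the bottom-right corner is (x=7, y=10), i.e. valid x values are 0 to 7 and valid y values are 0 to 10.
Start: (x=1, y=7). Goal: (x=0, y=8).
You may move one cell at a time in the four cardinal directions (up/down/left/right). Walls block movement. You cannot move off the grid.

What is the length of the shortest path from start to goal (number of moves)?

Answer: Shortest path length: 2

Derivation:
BFS from (x=1, y=7) until reaching (x=0, y=8):
  Distance 0: (x=1, y=7)
  Distance 1: (x=1, y=6), (x=0, y=7), (x=2, y=7), (x=1, y=8)
  Distance 2: (x=1, y=5), (x=0, y=6), (x=2, y=6), (x=3, y=7), (x=0, y=8), (x=2, y=8)  <- goal reached here
One shortest path (2 moves): (x=1, y=7) -> (x=0, y=7) -> (x=0, y=8)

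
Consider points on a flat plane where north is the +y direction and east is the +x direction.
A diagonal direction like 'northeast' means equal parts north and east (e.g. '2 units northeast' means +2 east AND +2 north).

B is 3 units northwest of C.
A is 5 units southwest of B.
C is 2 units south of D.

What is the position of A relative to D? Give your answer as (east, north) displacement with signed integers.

Place D at the origin (east=0, north=0).
  C is 2 units south of D: delta (east=+0, north=-2); C at (east=0, north=-2).
  B is 3 units northwest of C: delta (east=-3, north=+3); B at (east=-3, north=1).
  A is 5 units southwest of B: delta (east=-5, north=-5); A at (east=-8, north=-4).
Therefore A relative to D: (east=-8, north=-4).

Answer: A is at (east=-8, north=-4) relative to D.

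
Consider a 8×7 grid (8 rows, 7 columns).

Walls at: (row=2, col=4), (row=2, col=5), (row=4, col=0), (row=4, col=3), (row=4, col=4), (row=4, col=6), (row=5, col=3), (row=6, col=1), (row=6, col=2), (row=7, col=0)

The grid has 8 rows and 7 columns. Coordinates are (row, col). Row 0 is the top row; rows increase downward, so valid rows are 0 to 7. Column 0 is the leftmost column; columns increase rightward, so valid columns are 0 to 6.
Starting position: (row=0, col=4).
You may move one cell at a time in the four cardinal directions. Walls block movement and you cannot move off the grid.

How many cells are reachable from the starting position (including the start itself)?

Answer: Reachable cells: 46

Derivation:
BFS flood-fill from (row=0, col=4):
  Distance 0: (row=0, col=4)
  Distance 1: (row=0, col=3), (row=0, col=5), (row=1, col=4)
  Distance 2: (row=0, col=2), (row=0, col=6), (row=1, col=3), (row=1, col=5)
  Distance 3: (row=0, col=1), (row=1, col=2), (row=1, col=6), (row=2, col=3)
  Distance 4: (row=0, col=0), (row=1, col=1), (row=2, col=2), (row=2, col=6), (row=3, col=3)
  Distance 5: (row=1, col=0), (row=2, col=1), (row=3, col=2), (row=3, col=4), (row=3, col=6)
  Distance 6: (row=2, col=0), (row=3, col=1), (row=3, col=5), (row=4, col=2)
  Distance 7: (row=3, col=0), (row=4, col=1), (row=4, col=5), (row=5, col=2)
  Distance 8: (row=5, col=1), (row=5, col=5)
  Distance 9: (row=5, col=0), (row=5, col=4), (row=5, col=6), (row=6, col=5)
  Distance 10: (row=6, col=0), (row=6, col=4), (row=6, col=6), (row=7, col=5)
  Distance 11: (row=6, col=3), (row=7, col=4), (row=7, col=6)
  Distance 12: (row=7, col=3)
  Distance 13: (row=7, col=2)
  Distance 14: (row=7, col=1)
Total reachable: 46 (grid has 46 open cells total)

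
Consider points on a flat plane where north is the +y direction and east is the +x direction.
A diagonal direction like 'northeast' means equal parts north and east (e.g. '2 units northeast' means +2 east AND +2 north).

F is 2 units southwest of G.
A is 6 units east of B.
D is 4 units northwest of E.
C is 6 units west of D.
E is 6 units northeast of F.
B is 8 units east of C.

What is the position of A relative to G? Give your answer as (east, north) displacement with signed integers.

Answer: A is at (east=8, north=8) relative to G.

Derivation:
Place G at the origin (east=0, north=0).
  F is 2 units southwest of G: delta (east=-2, north=-2); F at (east=-2, north=-2).
  E is 6 units northeast of F: delta (east=+6, north=+6); E at (east=4, north=4).
  D is 4 units northwest of E: delta (east=-4, north=+4); D at (east=0, north=8).
  C is 6 units west of D: delta (east=-6, north=+0); C at (east=-6, north=8).
  B is 8 units east of C: delta (east=+8, north=+0); B at (east=2, north=8).
  A is 6 units east of B: delta (east=+6, north=+0); A at (east=8, north=8).
Therefore A relative to G: (east=8, north=8).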